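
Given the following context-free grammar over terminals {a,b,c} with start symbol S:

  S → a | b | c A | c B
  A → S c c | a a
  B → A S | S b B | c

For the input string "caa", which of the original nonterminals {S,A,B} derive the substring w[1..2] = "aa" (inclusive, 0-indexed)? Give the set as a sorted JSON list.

CNF form of G:
  S -> T0 A | T0 B | a | b
  A -> S X3 | T1 T1
  B -> A S | S X4 | c
  T0 -> c
  T1 -> a
  T2 -> b
  X3 -> T0 T0
  X4 -> T2 B

Fill CYK table bottom-up (cells [i..j] with 1 ≤ i ≤ j ≤ 2 only):
  T[1,1] 'a' = {S,T1}  orig:{S}
  T[2,2] 'a' = {S,T1}  orig:{S}
  T[1,2] 'aa' = {A}

Original NTs in T[1,2] deriving "aa": ["A"]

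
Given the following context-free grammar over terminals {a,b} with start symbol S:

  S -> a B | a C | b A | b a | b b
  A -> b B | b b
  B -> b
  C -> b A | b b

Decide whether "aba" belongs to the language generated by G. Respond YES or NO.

Convert to CNF:
  S -> T0 A | T0 T0 | T0 T1 | T1 B | T1 C
  A -> T0 B | T0 T0
  B -> b
  C -> T0 A | T0 T0
  T0 -> b
  T1 -> a

CYK table (by increasing span):
  cell(0,0) a: {T1}  orig:{}
  cell(1,1) b: {B,T0}  orig:{B}
  cell(2,2) a: {T1}  orig:{}
  cell(0,1) ab: {S}
  cell(1,2) ba: {S}
  cell(0,2) aba: ∅

S ∉ T[0,2] ⇒ NO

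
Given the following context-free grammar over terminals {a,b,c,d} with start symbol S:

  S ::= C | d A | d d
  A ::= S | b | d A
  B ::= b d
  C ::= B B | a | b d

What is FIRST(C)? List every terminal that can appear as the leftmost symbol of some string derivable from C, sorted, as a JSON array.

Compute FIRST by fixpoint:
round 1:
  A via A→b: +{b}
  A via A→d A: +{d}
  B via B→b d: +{b}
  C via C→B B: +{b}
  C via C→a: +{a}
  S via S→C: +{a,b}
  S via S→d A: +{d}
  FIRST(S)={a,b,d}  FIRST(A)={b,d}  FIRST(B)={b}  FIRST(C)={a,b}
round 2:
  A via A→S: +{a}
  FIRST(S)={a,b,d}  FIRST(A)={a,b,d}  FIRST(B)={b}  FIRST(C)={a,b}
round 3: — fixpoint
  FIRST(S)={a,b,d}  FIRST(A)={a,b,d}  FIRST(B)={b}  FIRST(C)={a,b}

FIRST(C) = ["a", "b"]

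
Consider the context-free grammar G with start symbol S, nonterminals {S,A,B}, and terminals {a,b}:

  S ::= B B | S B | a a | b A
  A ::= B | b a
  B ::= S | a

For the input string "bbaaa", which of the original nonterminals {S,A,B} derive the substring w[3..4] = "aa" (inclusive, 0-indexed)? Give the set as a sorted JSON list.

Convert to CNF:
  S -> B B | S B | T0 T0 | T1 A
  A -> B B | S B | T0 T0 | T1 A | T1 T0 | a
  B -> B B | S B | T0 T0 | T1 A | a
  T0 -> a
  T1 -> b

CYK fill, restricted to cells inside w[3..4]:
  [3..3]={A,B,T0}  "a"  orig:{A,B}
  [4..4]={A,B,T0}  "a"  orig:{A,B}
  [3..4]={A,B,S}  "aa"

Original NTs in T[3,4] deriving "aa": ["A", "B", "S"]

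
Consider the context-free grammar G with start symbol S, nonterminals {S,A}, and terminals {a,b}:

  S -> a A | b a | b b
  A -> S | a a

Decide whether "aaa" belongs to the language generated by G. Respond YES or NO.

Convert to CNF:
  S -> T0 A | T1 T0 | T1 T1
  A -> T0 A | T0 T0 | T1 T0 | T1 T1
  T0 -> a
  T1 -> b

CYK table (by increasing span):
  cell(0,0) a: {T0}  orig:{}
  cell(1,1) a: {T0}  orig:{}
  cell(2,2) a: {T0}  orig:{}
  cell(0,1) aa: {A}
  cell(1,2) aa: {A}
  cell(0,2) aaa: {A,S}

S ∈ T[0,2] ⇒ YES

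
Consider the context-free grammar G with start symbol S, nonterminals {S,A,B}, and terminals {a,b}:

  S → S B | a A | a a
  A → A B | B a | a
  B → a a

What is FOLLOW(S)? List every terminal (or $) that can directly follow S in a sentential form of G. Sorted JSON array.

Compute FIRST by fixpoint:
pass 1:
  A via A→a: +{a}
  B via B→a a: +{a}
  S via S→a A: +{a}
  FIRST(S)={a}  FIRST(A)={a}  FIRST(B)={a}
pass 2: done
  FIRST(S)={a}  FIRST(A)={a}  FIRST(B)={a}

FOLLOW iteration:
seed FOLLOW(S) with $
[1]
  A→A B: FOLLOW(A) ⊇ FIRST(B) = {a}; new: +{a}
  A→A B: FOLLOW(B) ⊇ FOLLOW(A) ⊇ {a}; new: +{a}
  S→S B: FOLLOW(S) ⊇ FIRST(B) = {a}; new: +{a}
  S→S B: FOLLOW(B) ⊇ FOLLOW(S) ⊇ {$,a}; new: +{$}
  S→a A: FOLLOW(A) ⊇ FOLLOW(S) ⊇ {$,a}; new: +{$}
  S: {$,a}  A: {$,a}  B: {$,a}
[2] — fixpoint
  S: {$,a}  A: {$,a}  B: {$,a}

FOLLOW(S) = ["$", "a"]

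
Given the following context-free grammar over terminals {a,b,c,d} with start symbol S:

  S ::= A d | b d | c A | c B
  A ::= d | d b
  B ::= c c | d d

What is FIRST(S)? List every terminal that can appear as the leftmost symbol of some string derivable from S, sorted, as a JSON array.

Compute FIRST by fixpoint:
iter 1:
  A via A→d: +{d}
  B via B→c c: +{c}
  B via B→d d: +{d}
  S via S→A d: +{d}
  S via S→b d: +{b}
  S via S→c A: +{c}
  FIRST(S)={b,c,d}  FIRST(A)={d}  FIRST(B)={c,d}
iter 2: (no change)
  FIRST(S)={b,c,d}  FIRST(A)={d}  FIRST(B)={c,d}

FIRST(S) = ["b", "c", "d"]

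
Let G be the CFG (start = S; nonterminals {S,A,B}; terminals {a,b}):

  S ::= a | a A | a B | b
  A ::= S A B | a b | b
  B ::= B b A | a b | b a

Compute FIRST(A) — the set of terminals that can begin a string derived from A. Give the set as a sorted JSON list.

FIRST sets, iterate to fixpoint:
round 1:
  A via A→a b: +{a}
  A via A→b: +{b}
  B via B→a b: +{a}
  B via B→b a: +{b}
  S via S→a: +{a}
  S via S→b: +{b}
  FIRST[S]={a,b}  FIRST[A]={a,b}  FIRST[B]={a,b}
round 2: done
  FIRST[S]={a,b}  FIRST[A]={a,b}  FIRST[B]={a,b}

FIRST(A) = ["a", "b"]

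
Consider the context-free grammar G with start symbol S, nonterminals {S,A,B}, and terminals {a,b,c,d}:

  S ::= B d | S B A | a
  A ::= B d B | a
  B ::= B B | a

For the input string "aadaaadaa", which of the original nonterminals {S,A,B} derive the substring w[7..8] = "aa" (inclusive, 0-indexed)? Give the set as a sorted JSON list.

Convert to CNF:
  S -> B T0 | S X2 | a
  A -> B X1 | a
  B -> B B | a
  T0 -> d
  X1 -> T0 B
  X2 -> B A

CYK table (by increasing span), restricted to cells inside w[7..8]:
  T[7,7] 'a' = {A,B,S}
  T[8,8] 'a' = {A,B,S}
  T[7,8] 'aa' = {B,X2}  orig:{B}

Original NTs in T[7,8] deriving "aa": ["B"]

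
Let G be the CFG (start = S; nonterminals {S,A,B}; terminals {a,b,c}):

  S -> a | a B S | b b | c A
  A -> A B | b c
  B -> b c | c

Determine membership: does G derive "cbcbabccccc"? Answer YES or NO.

Convert to CNF:
  S -> T0 T0 | T1 A | T2 X3 | a
  A -> A B | T0 T1
  B -> T0 T1 | c
  T0 -> b
  T1 -> c
  T2 -> a
  X3 -> B S

Fill CYK table bottom-up:
  cell(0,0) c: {B,T1}  orig:{B}
  cell(1,1) b: {T0}  orig:{}
  cell(2,2) c: {B,T1}  orig:{B}
  cell(3,3) b: {T0}  orig:{}
  cell(4,4) a: {S,T2}  orig:{S}
  cell(5,5) b: {T0}  orig:{}
  cell(6,6) c: {B,T1}  orig:{B}
  cell(7,7) c: {B,T1}  orig:{B}
  cell(8,8) c: {B,T1}  orig:{B}
  cell(9,9) c: {B,T1}  orig:{B}
  cell(10,10) c: {B,T1}  orig:{B}
  cell(0,1) cb: ∅
  cell(1,2) bc: {A,B}
  cell(2,3) cb: ∅
  cell(3,4) ba: ∅
  cell(4,5) ab: ∅
  cell(5,6) bc: {A,B}
  cell(6,7) cc: ∅
  cell(7,8) cc: ∅
  cell(8,9) cc: ∅
  cell(9,10) cc: ∅
  cell(0,2) cbc: {S}
  cell(1,3) bcb: ∅
  cell(2,4) cba: ∅
  cell(3,5) bab: ∅
  cell(4,6) abc: ∅
  cell(5,7) bcc: {A}
  cell(6,8) ccc: ∅
  cell(7,9) ccc: ∅
  cell(8,10) ccc: ∅
  cell(0,3) cbcb: ∅
  cell(1,4) bcba: ∅
  cell(2,5) cbab: ∅
  cell(3,6) babc: ∅
  cell(4,7) abcc: ∅
  cell(5,8) bccc: {A}
  cell(6,9) cccc: ∅
  cell(7,10) cccc: ∅
  cell(0,4) cbcba: ∅
  cell(1,5) bcbab: ∅
  cell(2,6) cbabc: ∅
  cell(3,7) babcc: ∅
  cell(4,8) abccc: ∅
  cell(5,9) bcccc: {A}
  cell(6,10) ccccc: ∅
  cell(0,5) cbcbab: ∅
  cell(1,6) bcbabc: ∅
  cell(2,7) cbabcc: ∅
  cell(3,8) babccc: ∅
  cell(4,9) abcccc: ∅
  cell(5,10) bccccc: {A}
  cell(0,6) cbcbabc: ∅
  cell(1,7) bcbabcc: ∅
  cell(2,8) cbabccc: ∅
  cell(3,9) babcccc: ∅
  cell(4,10) abccccc: ∅
  cell(0,7) cbcbabcc: ∅
  cell(1,8) bcbabccc: ∅
  cell(2,9) cbabcccc: ∅
  cell(3,10) babccccc: ∅
  cell(0,8) cbcbabccc: ∅
  cell(1,9) bcbabcccc: ∅
  cell(2,10) cbabccccc: ∅
  cell(0,9) cbcbabcccc: ∅
  cell(1,10) bcbabccccc: ∅
  cell(0,10) cbcbabccccc: ∅

S ∉ T[0,10] ⇒ NO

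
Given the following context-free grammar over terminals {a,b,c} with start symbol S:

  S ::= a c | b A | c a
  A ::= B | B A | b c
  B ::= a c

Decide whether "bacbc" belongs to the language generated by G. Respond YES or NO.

Convert to CNF:
  S -> T0 T1 | T1 T0 | T2 A
  A -> B A | T0 T1 | T2 T1
  B -> T0 T1
  T0 -> a
  T1 -> c
  T2 -> b

Fill CYK table bottom-up:
  [0..0]={T2}  "b"  orig:{}
  [1..1]={T0}  "a"  orig:{}
  [2..2]={T1}  "c"  orig:{}
  [3..3]={T2}  "b"  orig:{}
  [4..4]={T1}  "c"  orig:{}
  [0..1]=∅  "ba"
  [1..2]={A,B,S}  "ac"
  [2..3]=∅  "cb"
  [3..4]={A}  "bc"
  [0..2]={S}  "bac"
  [1..3]=∅  "acb"
  [2..4]=∅  "cbc"
  [0..3]=∅  "bacb"
  [1..4]={A}  "acbc"
  [0..4]={S}  "bacbc"

S ∈ T[0,4] ⇒ YES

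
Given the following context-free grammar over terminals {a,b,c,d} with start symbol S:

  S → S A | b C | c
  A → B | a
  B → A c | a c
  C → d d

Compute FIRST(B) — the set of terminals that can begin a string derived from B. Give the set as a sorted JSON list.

FIRST iteration:
round 1:
  A via A→a: +{a}
  B via B→A c: +{a}
  C via C→d d: +{d}
  S via S→b C: +{b}
  S via S→c: +{c}
  FIRST(S)={b,c}  FIRST(A)={a}  FIRST(B)={a}  FIRST(C)={d}
round 2: (no change)
  FIRST(S)={b,c}  FIRST(A)={a}  FIRST(B)={a}  FIRST(C)={d}

FIRST(B) = ["a"]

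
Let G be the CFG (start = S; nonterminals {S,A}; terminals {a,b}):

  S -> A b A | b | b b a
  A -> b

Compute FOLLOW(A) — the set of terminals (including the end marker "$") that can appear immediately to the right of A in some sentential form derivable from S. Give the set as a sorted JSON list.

FIRST sets, iterate to fixpoint:
[1]
  A via A→b: +{b}
  S via S→A b A: +{b}
  FIRST(S)={b}  FIRST(A)={b}
[2] (no change)
  FIRST(S)={b}  FIRST(A)={b}

FOLLOW sets:
initialize: $ ∈ FOLLOW(S)
round 1:
  S→A b A: FOLLOW(A) ⊇ FIRST(b) = {b}; new: +{b}
  S→A b A: FOLLOW(A) ⊇ FOLLOW(S) ⊇ {$}; new: +{$}
  S: {$}  A: {$,b}
round 2: done
  S: {$}  A: {$,b}

FOLLOW(A) = ["$", "b"]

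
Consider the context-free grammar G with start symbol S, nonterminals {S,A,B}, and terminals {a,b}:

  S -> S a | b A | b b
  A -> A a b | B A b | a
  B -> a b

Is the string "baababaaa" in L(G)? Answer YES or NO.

CNF form of G:
  S -> S T0 | T1 A | T1 T1
  A -> A X2 | B X3 | a
  B -> T0 T1
  T0 -> a
  T1 -> b
  X2 -> T0 T1
  X3 -> A T1

CYK table (by increasing span):
  T[0,0] 'b' = {T1}  orig:{}
  T[1,1] 'a' = {A,T0}  orig:{A}
  T[2,2] 'a' = {A,T0}  orig:{A}
  T[3,3] 'b' = {T1}  orig:{}
  T[4,4] 'a' = {A,T0}  orig:{A}
  T[5,5] 'b' = {T1}  orig:{}
  T[6,6] 'a' = {A,T0}  orig:{A}
  T[7,7] 'a' = {A,T0}  orig:{A}
  T[8,8] 'a' = {A,T0}  orig:{A}
  T[0,1] 'ba' = {S}
  T[1,2] 'aa' = ∅
  T[2,3] 'ab' = {B,X2,X3}  orig:{B}
  T[3,4] 'ba' = {S}
  T[4,5] 'ab' = {B,X2,X3}  orig:{B}
  T[5,6] 'ba' = {S}
  T[6,7] 'aa' = ∅
  T[7,8] 'aa' = ∅
  T[0,2] 'baa' = {S}
  T[1,3] 'aab' = {A}
  T[2,4] 'aba' = ∅
  T[3,5] 'bab' = ∅
  T[4,6] 'aba' = ∅
  T[5,7] 'baa' = {S}
  T[6,8] 'aaa' = ∅
  T[0,3] 'baab' = {S}
  T[1,4] 'aaba' = ∅
  T[2,5] 'abab' = {A}
  T[3,6] 'baba' = ∅
  T[4,7] 'abaa' = ∅
  T[5,8] 'baaa' = {S}
  T[0,4] 'baaba' = {S}
  T[1,5] 'aabab' = {A}
  T[2,6] 'ababa' = ∅
  T[3,7] 'babaa' = ∅
  T[4,8] 'abaaa' = ∅
  T[0,5] 'baabab' = {S}
  T[1,6] 'aababa' = ∅
  T[2,7] 'ababaa' = ∅
  T[3,8] 'babaaa' = ∅
  T[0,6] 'baababa' = {S}
  T[1,7] 'aababaa' = ∅
  T[2,8] 'ababaaa' = ∅
  T[0,7] 'baababaa' = {S}
  T[1,8] 'aababaaa' = ∅
  T[0,8] 'baababaaa' = {S}

S ∈ T[0,8] ⇒ YES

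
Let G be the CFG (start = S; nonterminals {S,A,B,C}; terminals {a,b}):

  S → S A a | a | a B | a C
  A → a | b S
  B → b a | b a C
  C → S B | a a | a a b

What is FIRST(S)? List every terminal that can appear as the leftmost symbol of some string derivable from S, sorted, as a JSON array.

FIRST iteration:
iter 1:
  A via A→a: +{a}
  A via A→b S: +{b}
  B via B→b a: +{b}
  C via C→a a: +{a}
  S via S→a: +{a}
  FIRST[S]={a}  FIRST[A]={a,b}  FIRST[B]={b}  FIRST[C]={a}
iter 2: — fixpoint
  FIRST[S]={a}  FIRST[A]={a,b}  FIRST[B]={b}  FIRST[C]={a}

FIRST(S) = ["a"]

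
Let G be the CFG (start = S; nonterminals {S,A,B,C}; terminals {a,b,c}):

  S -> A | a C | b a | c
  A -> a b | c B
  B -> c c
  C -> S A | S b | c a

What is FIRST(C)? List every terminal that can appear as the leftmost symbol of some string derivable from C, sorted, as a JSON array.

FIRST iteration:
round 1:
  A via A→a b: +{a}
  A via A→c B: +{c}
  B via B→c c: +{c}
  C via C→c a: +{c}
  S via S→A: +{a,c}
  S via S→b a: +{b}
  FIRST(S)={a,b,c}  FIRST(A)={a,c}  FIRST(B)={c}  FIRST(C)={c}
round 2:
  C via C→S A: +{a,b}
  FIRST(S)={a,b,c}  FIRST(A)={a,c}  FIRST(B)={c}  FIRST(C)={a,b,c}
round 3: done
  FIRST(S)={a,b,c}  FIRST(A)={a,c}  FIRST(B)={c}  FIRST(C)={a,b,c}

FIRST(C) = ["a", "b", "c"]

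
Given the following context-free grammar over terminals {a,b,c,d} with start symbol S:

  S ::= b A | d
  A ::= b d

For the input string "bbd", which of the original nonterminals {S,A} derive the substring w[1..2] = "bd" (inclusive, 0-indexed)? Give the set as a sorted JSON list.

CNF form of G:
  S -> T0 A | d
  A -> T0 T1
  T0 -> b
  T1 -> d

Fill CYK table bottom-up — only the sub-triangle for w[1..2]:
  T[1,1] 'b' = {T0}  orig:{}
  T[2,2] 'd' = {S,T1}  orig:{S}
  T[1,2] 'bd' = {A}

Original NTs in T[1,2] deriving "bd": ["A"]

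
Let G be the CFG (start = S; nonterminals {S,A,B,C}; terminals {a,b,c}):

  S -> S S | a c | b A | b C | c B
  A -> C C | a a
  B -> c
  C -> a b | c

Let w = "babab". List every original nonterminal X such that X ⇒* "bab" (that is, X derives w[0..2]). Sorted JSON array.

Convert to CNF:
  S -> S S | T0 T2 | T1 A | T1 C | T2 B
  A -> C C | T0 T0
  B -> c
  C -> T0 T1 | c
  T0 -> a
  T1 -> b
  T2 -> c

CYK fill (cells [i..j] with 0 ≤ i ≤ j ≤ 2 only):
  cell(0,0) b: {T1}  orig:{}
  cell(1,1) a: {T0}  orig:{}
  cell(2,2) b: {T1}  orig:{}
  cell(0,1) ba: ∅
  cell(1,2) ab: {C}
  cell(0,2) bab: {S}

Original NTs in T[0,2] deriving "bab": ["S"]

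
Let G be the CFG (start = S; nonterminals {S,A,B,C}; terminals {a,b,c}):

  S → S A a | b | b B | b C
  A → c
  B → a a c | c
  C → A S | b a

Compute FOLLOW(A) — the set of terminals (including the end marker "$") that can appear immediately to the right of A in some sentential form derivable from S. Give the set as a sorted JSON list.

Compute FIRST by fixpoint:
[1]
  A via A→c: +{c}
  B via B→a a c: +{a}
  B via B→c: +{c}
  C via C→A S: +{c}
  C via C→b a: +{b}
  S via S→b: +{b}
  FIRST(S)={b}  FIRST(A)={c}  FIRST(B)={a,c}  FIRST(C)={b,c}
[2] done
  FIRST(S)={b}  FIRST(A)={c}  FIRST(B)={a,c}  FIRST(C)={b,c}

FOLLOW sets:
FOLLOW(S) := {$}
[1]
  C→A S: FOLLOW(A) ⊇ FIRST(S) = {b}; new: +{b}
  S→S A a: FOLLOW(S) ⊇ FIRST(A) = {c}; new: +{c}
  S→S A a: FOLLOW(A) ⊇ FIRST(a) = {a}; new: +{a}
  S→b B: FOLLOW(B) ⊇ FOLLOW(S) ⊇ {$,c}; new: +{$,c}
  S→b C: FOLLOW(C) ⊇ FOLLOW(S) ⊇ {$,c}; new: +{$,c}
  S: {$,c}  A: {a,b}  B: {$,c}  C: {$,c}
[2] (no change)
  S: {$,c}  A: {a,b}  B: {$,c}  C: {$,c}

FOLLOW(A) = ["a", "b"]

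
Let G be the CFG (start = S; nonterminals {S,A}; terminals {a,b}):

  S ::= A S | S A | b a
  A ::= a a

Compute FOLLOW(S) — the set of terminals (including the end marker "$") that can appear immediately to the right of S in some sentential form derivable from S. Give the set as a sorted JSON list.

Compute FIRST by fixpoint:
[1]
  A via A→a a: +{a}
  S via S→A S: +{a}
  S via S→b a: +{b}
  S: {a,b}  A: {a}
[2] done
  S: {a,b}  A: {a}

FOLLOW iteration:
seed FOLLOW(S) with $
round 1:
  S→A S: FOLLOW(A) ⊇ FIRST(S) = {a,b}; new: +{a,b}
  S→S A: FOLLOW(S) ⊇ FIRST(A) = {a}; new: +{a}
  S→S A: FOLLOW(A) ⊇ FOLLOW(S) ⊇ {$,a}; new: +{$}
  S: {$,a}  A: {$,a,b}
round 2: (stable)
  S: {$,a}  A: {$,a,b}

FOLLOW(S) = ["$", "a"]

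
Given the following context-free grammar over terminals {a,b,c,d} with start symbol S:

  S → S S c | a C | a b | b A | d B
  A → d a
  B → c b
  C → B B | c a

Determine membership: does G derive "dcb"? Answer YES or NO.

Convert to CNF:
  S -> S X4 | T0 B | T1 C | T1 T3 | T3 A
  A -> T0 T1
  B -> T2 T3
  C -> B B | T2 T1
  T0 -> d
  T1 -> a
  T2 -> c
  T3 -> b
  X4 -> S T2

Fill CYK table bottom-up:
  T[0,0] 'd' = {T0}  orig:{}
  T[1,1] 'c' = {T2}  orig:{}
  T[2,2] 'b' = {T3}  orig:{}
  T[0,1] 'dc' = ∅
  T[1,2] 'cb' = {B}
  T[0,2] 'dcb' = {S}

S ∈ T[0,2] ⇒ YES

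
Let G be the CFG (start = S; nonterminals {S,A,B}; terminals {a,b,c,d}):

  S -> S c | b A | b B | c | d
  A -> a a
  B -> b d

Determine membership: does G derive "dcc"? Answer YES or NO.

Convert to CNF:
  S -> S T3 | T1 A | T1 B | c | d
  A -> T0 T0
  B -> T1 T2
  T0 -> a
  T1 -> b
  T2 -> d
  T3 -> c

Fill CYK table bottom-up:
  T[0,0] 'd' = {S,T2}  orig:{S}
  T[1,1] 'c' = {S,T3}  orig:{S}
  T[2,2] 'c' = {S,T3}  orig:{S}
  T[0,1] 'dc' = {S}
  T[1,2] 'cc' = {S}
  T[0,2] 'dcc' = {S}

S ∈ T[0,2] ⇒ YES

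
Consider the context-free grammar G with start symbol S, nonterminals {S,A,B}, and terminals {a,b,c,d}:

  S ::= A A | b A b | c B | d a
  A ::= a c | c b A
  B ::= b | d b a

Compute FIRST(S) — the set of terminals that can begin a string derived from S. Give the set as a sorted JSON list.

FIRST sets, iterate to fixpoint:
iter 1:
  A via A→a c: +{a}
  A via A→c b A: +{c}
  B via B→b: +{b}
  B via B→d b a: +{d}
  S via S→A A: +{a,c}
  S via S→b A b: +{b}
  S via S→d a: +{d}
  FIRST(S)={a,b,c,d}  FIRST(A)={a,c}  FIRST(B)={b,d}
iter 2: (stable)
  FIRST(S)={a,b,c,d}  FIRST(A)={a,c}  FIRST(B)={b,d}

FIRST(S) = ["a", "b", "c", "d"]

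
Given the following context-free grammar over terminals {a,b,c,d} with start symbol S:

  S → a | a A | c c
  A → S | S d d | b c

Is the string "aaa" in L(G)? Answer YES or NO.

Convert to CNF:
  S -> T1 A | T3 T3 | a
  A -> S X4 | T1 A | T2 T3 | T3 T3 | a
  T0 -> d
  T1 -> a
  T2 -> b
  T3 -> c
  X4 -> T0 T0

CYK table (by increasing span):
  [0..0]={A,S,T1}  "a"  orig:{A,S}
  [1..1]={A,S,T1}  "a"  orig:{A,S}
  [2..2]={A,S,T1}  "a"  orig:{A,S}
  [0..1]={A,S}  "aa"
  [1..2]={A,S}  "aa"
  [0..2]={A,S}  "aaa"

S ∈ T[0,2] ⇒ YES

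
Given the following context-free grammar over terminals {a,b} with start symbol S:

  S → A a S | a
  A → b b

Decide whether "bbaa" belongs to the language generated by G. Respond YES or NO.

CNF form of G:
  S -> A X2 | a
  A -> T0 T0
  T0 -> b
  T1 -> a
  X2 -> T1 S

Fill CYK table bottom-up:
  T[0,0] 'b' = {T0}  orig:{}
  T[1,1] 'b' = {T0}  orig:{}
  T[2,2] 'a' = {S,T1}  orig:{S}
  T[3,3] 'a' = {S,T1}  orig:{S}
  T[0,1] 'bb' = {A}
  T[1,2] 'ba' = ∅
  T[2,3] 'aa' = {X2}  orig:{}
  T[0,2] 'bba' = ∅
  T[1,3] 'baa' = ∅
  T[0,3] 'bbaa' = {S}

S ∈ T[0,3] ⇒ YES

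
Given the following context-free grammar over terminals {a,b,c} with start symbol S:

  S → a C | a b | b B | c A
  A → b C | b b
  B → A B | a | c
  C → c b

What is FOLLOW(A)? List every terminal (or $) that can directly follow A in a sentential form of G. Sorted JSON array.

FIRST sets, iterate to fixpoint:
round 1:
  A via A→b C: +{b}
  B via B→A B: +{b}
  B via B→a: +{a}
  B via B→c: +{c}
  C via C→c b: +{c}
  S via S→a C: +{a}
  S via S→b B: +{b}
  S via S→c A: +{c}
  S: {a,b,c}  A: {b}  B: {a,b,c}  C: {c}
round 2: (no change)
  S: {a,b,c}  A: {b}  B: {a,b,c}  C: {c}

FOLLOW sets:
FOLLOW(S) := {$}
round 1:
  B→A B: FOLLOW(A) ⊇ FIRST(B) = {a,b,c}; new: +{a,b,c}
  S→a C: FOLLOW(C) ⊇ FOLLOW(S) ⊇ {$}; new: +{$}
  S→b B: FOLLOW(B) ⊇ FOLLOW(S) ⊇ {$}; new: +{$}
  S→c A: FOLLOW(A) ⊇ FOLLOW(S) ⊇ {$}; new: +{$}
  S: {$}  A: {$,a,b,c}  B: {$}  C: {$}
round 2:
  A→b C: FOLLOW(C) ⊇ FOLLOW(A) ⊇ {$,a,b,c}; new: +{a,b,c}
  S: {$}  A: {$,a,b,c}  B: {$}  C: {$,a,b,c}
round 3: (stable)
  S: {$}  A: {$,a,b,c}  B: {$}  C: {$,a,b,c}

FOLLOW(A) = ["$", "a", "b", "c"]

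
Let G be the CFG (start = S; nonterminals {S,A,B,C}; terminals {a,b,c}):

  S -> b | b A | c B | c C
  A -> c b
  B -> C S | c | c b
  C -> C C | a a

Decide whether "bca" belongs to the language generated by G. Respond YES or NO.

CNF form of G:
  S -> T0 B | T0 C | T1 A | b
  A -> T0 T1
  B -> C S | T0 T1 | c
  C -> C C | T2 T2
  T0 -> c
  T1 -> b
  T2 -> a

CYK fill:
  [0..0]={S,T1}  "b"  orig:{S}
  [1..1]={B,T0}  "c"  orig:{B}
  [2..2]={T2}  "a"  orig:{}
  [0..1]=∅  "bc"
  [1..2]=∅  "ca"
  [0..2]=∅  "bca"

S ∉ T[0,2] ⇒ NO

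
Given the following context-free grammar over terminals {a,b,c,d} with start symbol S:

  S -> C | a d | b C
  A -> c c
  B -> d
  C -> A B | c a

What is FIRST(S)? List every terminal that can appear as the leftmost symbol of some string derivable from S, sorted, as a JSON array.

FIRST iteration:
pass 1:
  A via A→c c: +{c}
  B via B→d: +{d}
  C via C→A B: +{c}
  S via S→C: +{c}
  S via S→a d: +{a}
  S via S→b C: +{b}
  FIRST(S)={a,b,c}  FIRST(A)={c}  FIRST(B)={d}  FIRST(C)={c}
pass 2: done
  FIRST(S)={a,b,c}  FIRST(A)={c}  FIRST(B)={d}  FIRST(C)={c}

FIRST(S) = ["a", "b", "c"]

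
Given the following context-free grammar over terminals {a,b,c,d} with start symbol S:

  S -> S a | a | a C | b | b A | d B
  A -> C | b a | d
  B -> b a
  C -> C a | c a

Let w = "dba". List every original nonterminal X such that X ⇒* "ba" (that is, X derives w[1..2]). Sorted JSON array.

Convert to CNF:
  S -> S T0 | T0 C | T1 A | T3 B | a | b
  A -> C T0 | T1 T0 | T2 T0 | d
  B -> T1 T0
  C -> C T0 | T2 T0
  T0 -> a
  T1 -> b
  T2 -> c
  T3 -> d

Fill CYK table bottom-up (cells [i..j] with 1 ≤ i ≤ j ≤ 2 only):
  T[1,1] 'b' = {S,T1}  orig:{S}
  T[2,2] 'a' = {S,T0}  orig:{S}
  T[1,2] 'ba' = {A,B,S}

Original NTs in T[1,2] deriving "ba": ["A", "B", "S"]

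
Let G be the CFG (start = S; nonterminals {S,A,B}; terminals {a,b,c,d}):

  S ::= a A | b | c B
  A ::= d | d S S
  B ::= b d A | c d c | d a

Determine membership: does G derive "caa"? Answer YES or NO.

Convert to CNF:
  S -> T2 B | T3 A | b
  A -> T0 X4 | d
  B -> T0 T3 | T1 X5 | T2 X6
  T0 -> d
  T1 -> b
  T2 -> c
  T3 -> a
  X4 -> S S
  X5 -> T0 A
  X6 -> T0 T2

Fill CYK table bottom-up:
  [0..0]={T2}  "c"  orig:{}
  [1..1]={T3}  "a"  orig:{}
  [2..2]={T3}  "a"  orig:{}
  [0..1]=∅  "ca"
  [1..2]=∅  "aa"
  [0..2]=∅  "caa"

S ∉ T[0,2] ⇒ NO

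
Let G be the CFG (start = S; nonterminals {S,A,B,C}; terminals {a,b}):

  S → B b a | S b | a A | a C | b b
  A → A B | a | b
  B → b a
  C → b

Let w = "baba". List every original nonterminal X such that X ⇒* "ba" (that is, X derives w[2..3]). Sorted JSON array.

Convert to CNF:
  S -> B X2 | S T0 | T0 T0 | T1 A | T1 C
  A -> A B | a | b
  B -> T0 T1
  C -> b
  T0 -> b
  T1 -> a
  X2 -> T0 T1

Fill CYK table bottom-up (cells [i..j] with 2 ≤ i ≤ j ≤ 3 only):
  [2..2]={A,C,T0}  "b"  orig:{A,C}
  [3..3]={A,T1}  "a"  orig:{A}
  [2..3]={B,X2}  "ba"  orig:{B}

Original NTs in T[2,3] deriving "ba": ["B"]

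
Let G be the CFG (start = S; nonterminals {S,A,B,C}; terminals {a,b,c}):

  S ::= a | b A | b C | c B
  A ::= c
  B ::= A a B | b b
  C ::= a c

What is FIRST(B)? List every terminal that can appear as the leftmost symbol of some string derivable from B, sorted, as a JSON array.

Compute FIRST by fixpoint:
[1]
  A via A→c: +{c}
  B via B→A a B: +{c}
  B via B→b b: +{b}
  C via C→a c: +{a}
  S via S→a: +{a}
  S via S→b A: +{b}
  S via S→c B: +{c}
  S: {a,b,c}  A: {c}  B: {b,c}  C: {a}
[2] (no change)
  S: {a,b,c}  A: {c}  B: {b,c}  C: {a}

FIRST(B) = ["b", "c"]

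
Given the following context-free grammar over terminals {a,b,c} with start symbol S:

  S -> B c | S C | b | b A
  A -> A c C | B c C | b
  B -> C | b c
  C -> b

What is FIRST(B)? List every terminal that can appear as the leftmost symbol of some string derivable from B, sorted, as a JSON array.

Compute FIRST by fixpoint:
pass 1:
  A via A→b: +{b}
  B via B→b c: +{b}
  C via C→b: +{b}
  S via S→B c: +{b}
  FIRST(S)={b}  FIRST(A)={b}  FIRST(B)={b}  FIRST(C)={b}
pass 2: — fixpoint
  FIRST(S)={b}  FIRST(A)={b}  FIRST(B)={b}  FIRST(C)={b}

FIRST(B) = ["b"]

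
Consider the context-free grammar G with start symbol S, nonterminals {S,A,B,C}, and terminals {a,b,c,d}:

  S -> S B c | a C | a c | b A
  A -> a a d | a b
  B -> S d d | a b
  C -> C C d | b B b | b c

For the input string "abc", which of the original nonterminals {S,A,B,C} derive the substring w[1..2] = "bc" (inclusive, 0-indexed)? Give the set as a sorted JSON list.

CNF form of G:
  S -> S X8 | T0 C | T0 T3 | T2 A
  A -> T0 T2 | T0 X4
  B -> S X5 | T0 T2
  C -> C X6 | T2 T3 | T2 X7
  T0 -> a
  T1 -> d
  T2 -> b
  T3 -> c
  X4 -> T0 T1
  X5 -> T1 T1
  X6 -> C T1
  X7 -> B T2
  X8 -> B T3

Fill CYK table bottom-up — only the sub-triangle for w[1..2]:
  cell(1,1) b: {T2}  orig:{}
  cell(2,2) c: {T3}  orig:{}
  cell(1,2) bc: {C}

Original NTs in T[1,2] deriving "bc": ["C"]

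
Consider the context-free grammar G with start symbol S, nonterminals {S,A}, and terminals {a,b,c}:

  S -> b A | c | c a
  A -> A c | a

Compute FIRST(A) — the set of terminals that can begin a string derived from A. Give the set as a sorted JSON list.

FIRST sets, iterate to fixpoint:
iter 1:
  A via A→a: +{a}
  S via S→b A: +{b}
  S via S→c: +{c}
  FIRST(S)={b,c}  FIRST(A)={a}
iter 2: (stable)
  FIRST(S)={b,c}  FIRST(A)={a}

FIRST(A) = ["a"]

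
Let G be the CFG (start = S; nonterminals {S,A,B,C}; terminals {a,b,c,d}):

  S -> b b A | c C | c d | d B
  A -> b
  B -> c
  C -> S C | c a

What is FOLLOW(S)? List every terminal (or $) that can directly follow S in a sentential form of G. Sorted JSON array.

Compute FIRST by fixpoint:
[1]
  A via A→b: +{b}
  B via B→c: +{c}
  C via C→c a: +{c}
  S via S→b b A: +{b}
  S via S→c C: +{c}
  S via S→d B: +{d}
  S: {b,c,d}  A: {b}  B: {c}  C: {c}
[2]
  C via C→S C: +{b,d}
  S: {b,c,d}  A: {b}  B: {c}  C: {b,c,d}
[3] (stable)
  S: {b,c,d}  A: {b}  B: {c}  C: {b,c,d}

FOLLOW sets:
FOLLOW(S) := {$}
round 1:
  C→S C: FOLLOW(S) ⊇ FIRST(C) = {b,c,d}; new: +{b,c,d}
  S→b b A: FOLLOW(A) ⊇ FOLLOW(S) ⊇ {$,b,c,d}; new: +{$,b,c,d}
  S→c C: FOLLOW(C) ⊇ FOLLOW(S) ⊇ {$,b,c,d}; new: +{$,b,c,d}
  S→d B: FOLLOW(B) ⊇ FOLLOW(S) ⊇ {$,b,c,d}; new: +{$,b,c,d}
  S: {$,b,c,d}  A: {$,b,c,d}  B: {$,b,c,d}  C: {$,b,c,d}
round 2: — fixpoint
  S: {$,b,c,d}  A: {$,b,c,d}  B: {$,b,c,d}  C: {$,b,c,d}

FOLLOW(S) = ["$", "b", "c", "d"]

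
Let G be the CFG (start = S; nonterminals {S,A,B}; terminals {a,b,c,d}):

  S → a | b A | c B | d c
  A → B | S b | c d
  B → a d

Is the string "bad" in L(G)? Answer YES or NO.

Convert to CNF:
  S -> T0 A | T2 T3 | T3 B | a
  A -> S T0 | T1 T2 | T3 T2
  B -> T1 T2
  T0 -> b
  T1 -> a
  T2 -> d
  T3 -> c

CYK table (by increasing span):
  T[0,0] 'b' = {T0}  orig:{}
  T[1,1] 'a' = {S,T1}  orig:{S}
  T[2,2] 'd' = {T2}  orig:{}
  T[0,1] 'ba' = ∅
  T[1,2] 'ad' = {A,B}
  T[0,2] 'bad' = {S}

S ∈ T[0,2] ⇒ YES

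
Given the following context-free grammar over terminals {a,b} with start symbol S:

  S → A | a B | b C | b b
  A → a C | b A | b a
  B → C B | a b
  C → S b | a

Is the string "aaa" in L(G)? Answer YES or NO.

CNF form of G:
  S -> T0 B | T0 C | T1 A | T1 C | T1 T0 | T1 T1
  A -> T0 C | T1 A | T1 T0
  B -> C B | T0 T1
  C -> S T1 | a
  T0 -> a
  T1 -> b

CYK fill:
  T[0,0] 'a' = {C,T0}  orig:{C}
  T[1,1] 'a' = {C,T0}  orig:{C}
  T[2,2] 'a' = {C,T0}  orig:{C}
  T[0,1] 'aa' = {A,S}
  T[1,2] 'aa' = {A,S}
  T[0,2] 'aaa' = ∅

S ∉ T[0,2] ⇒ NO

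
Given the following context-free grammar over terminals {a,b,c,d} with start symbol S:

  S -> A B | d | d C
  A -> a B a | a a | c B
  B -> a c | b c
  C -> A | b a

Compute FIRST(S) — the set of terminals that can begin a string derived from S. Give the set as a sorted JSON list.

FIRST iteration:
pass 1:
  A via A→a B a: +{a}
  A via A→c B: +{c}
  B via B→a c: +{a}
  B via B→b c: +{b}
  C via C→A: +{a,c}
  C via C→b a: +{b}
  S via S→A B: +{a,c}
  S via S→d: +{d}
  S: {a,c,d}  A: {a,c}  B: {a,b}  C: {a,b,c}
pass 2: (stable)
  S: {a,c,d}  A: {a,c}  B: {a,b}  C: {a,b,c}

FIRST(S) = ["a", "c", "d"]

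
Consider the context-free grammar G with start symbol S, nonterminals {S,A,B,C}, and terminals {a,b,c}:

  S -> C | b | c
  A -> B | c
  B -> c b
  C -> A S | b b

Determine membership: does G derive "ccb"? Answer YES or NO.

CNF form of G:
  S -> A S | T1 T1 | b | c
  A -> T0 T1 | c
  B -> T0 T1
  C -> A S | T1 T1
  T0 -> c
  T1 -> b

Fill CYK table bottom-up:
  [0..0]={A,S,T0}  "c"  orig:{A,S}
  [1..1]={A,S,T0}  "c"  orig:{A,S}
  [2..2]={S,T1}  "b"  orig:{S}
  [0..1]={C,S}  "cc"
  [1..2]={A,B,C,S}  "cb"
  [0..2]={C,S}  "ccb"

S ∈ T[0,2] ⇒ YES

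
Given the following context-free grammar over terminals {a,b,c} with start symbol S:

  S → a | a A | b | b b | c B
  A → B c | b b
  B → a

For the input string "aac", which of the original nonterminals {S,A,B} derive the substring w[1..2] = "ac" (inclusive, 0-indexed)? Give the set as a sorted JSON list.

CNF form of G:
  S -> T0 B | T1 T1 | T2 A | a | b
  A -> B T0 | T1 T1
  B -> a
  T0 -> c
  T1 -> b
  T2 -> a

CYK table (by increasing span) (cells [i..j] with 1 ≤ i ≤ j ≤ 2 only):
  [1..1]={B,S,T2}  "a"  orig:{B,S}
  [2..2]={T0}  "c"  orig:{}
  [1..2]={A}  "ac"

Original NTs in T[1,2] deriving "ac": ["A"]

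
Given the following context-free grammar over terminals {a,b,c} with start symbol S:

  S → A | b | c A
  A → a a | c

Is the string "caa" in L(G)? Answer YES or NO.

Convert to CNF:
  S -> T0 T0 | T1 A | b | c
  A -> T0 T0 | c
  T0 -> a
  T1 -> c

CYK table (by increasing span):
  cell(0,0) c: {A,S,T1}  orig:{A,S}
  cell(1,1) a: {T0}  orig:{}
  cell(2,2) a: {T0}  orig:{}
  cell(0,1) ca: ∅
  cell(1,2) aa: {A,S}
  cell(0,2) caa: {S}

S ∈ T[0,2] ⇒ YES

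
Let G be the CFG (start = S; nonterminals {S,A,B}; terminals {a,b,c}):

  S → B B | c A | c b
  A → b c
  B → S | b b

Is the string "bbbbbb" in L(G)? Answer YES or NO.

Convert to CNF:
  S -> B B | T1 A | T1 T0
  A -> T0 T1
  B -> B B | T0 T0 | T1 A | T1 T0
  T0 -> b
  T1 -> c

CYK table (by increasing span):
  [0..0]={T0}  "b"  orig:{}
  [1..1]={T0}  "b"  orig:{}
  [2..2]={T0}  "b"  orig:{}
  [3..3]={T0}  "b"  orig:{}
  [4..4]={T0}  "b"  orig:{}
  [5..5]={T0}  "b"  orig:{}
  [0..1]={B}  "bb"
  [1..2]={B}  "bb"
  [2..3]={B}  "bb"
  [3..4]={B}  "bb"
  [4..5]={B}  "bb"
  [0..2]=∅  "bbb"
  [1..3]=∅  "bbb"
  [2..4]=∅  "bbb"
  [3..5]=∅  "bbb"
  [0..3]={B,S}  "bbbb"
  [1..4]={B,S}  "bbbb"
  [2..5]={B,S}  "bbbb"
  [0..4]=∅  "bbbbb"
  [1..5]=∅  "bbbbb"
  [0..5]={B,S}  "bbbbbb"

S ∈ T[0,5] ⇒ YES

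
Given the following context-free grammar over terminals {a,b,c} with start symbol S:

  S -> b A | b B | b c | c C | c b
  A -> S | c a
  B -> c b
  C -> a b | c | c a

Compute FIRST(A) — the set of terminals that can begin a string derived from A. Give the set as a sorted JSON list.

FIRST iteration:
iter 1:
  A via A→c a: +{c}
  B via B→c b: +{c}
  C via C→a b: +{a}
  C via C→c: +{c}
  S via S→b A: +{b}
  S via S→c C: +{c}
  FIRST(S)={b,c}  FIRST(A)={c}  FIRST(B)={c}  FIRST(C)={a,c}
iter 2:
  A via A→S: +{b}
  FIRST(S)={b,c}  FIRST(A)={b,c}  FIRST(B)={c}  FIRST(C)={a,c}
iter 3: done
  FIRST(S)={b,c}  FIRST(A)={b,c}  FIRST(B)={c}  FIRST(C)={a,c}

FIRST(A) = ["b", "c"]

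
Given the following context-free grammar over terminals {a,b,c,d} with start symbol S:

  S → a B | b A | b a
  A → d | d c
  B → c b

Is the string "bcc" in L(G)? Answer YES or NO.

Convert to CNF:
  S -> T2 A | T2 T3 | T3 B
  A -> T0 T1 | d
  B -> T1 T2
  T0 -> d
  T1 -> c
  T2 -> b
  T3 -> a

CYK table (by increasing span):
  cell(0,0) b: {T2}  orig:{}
  cell(1,1) c: {T1}  orig:{}
  cell(2,2) c: {T1}  orig:{}
  cell(0,1) bc: ∅
  cell(1,2) cc: ∅
  cell(0,2) bcc: ∅

S ∉ T[0,2] ⇒ NO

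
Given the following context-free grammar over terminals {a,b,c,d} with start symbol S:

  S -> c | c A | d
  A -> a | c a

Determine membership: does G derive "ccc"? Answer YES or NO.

CNF form of G:
  S -> T0 A | c | d
  A -> T0 T1 | a
  T0 -> c
  T1 -> a

Fill CYK table bottom-up:
  T[0,0] 'c' = {S,T0}  orig:{S}
  T[1,1] 'c' = {S,T0}  orig:{S}
  T[2,2] 'c' = {S,T0}  orig:{S}
  T[0,1] 'cc' = ∅
  T[1,2] 'cc' = ∅
  T[0,2] 'ccc' = ∅

S ∉ T[0,2] ⇒ NO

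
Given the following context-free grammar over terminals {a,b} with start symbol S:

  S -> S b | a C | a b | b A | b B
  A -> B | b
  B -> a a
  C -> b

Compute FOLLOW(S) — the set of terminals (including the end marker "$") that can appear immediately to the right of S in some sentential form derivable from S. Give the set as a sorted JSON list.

FIRST sets, iterate to fixpoint:
iter 1:
  A via A→b: +{b}
  B via B→a a: +{a}
  C via C→b: +{b}
  S via S→a C: +{a}
  S via S→b A: +{b}
  FIRST[S]={a,b}  FIRST[A]={b}  FIRST[B]={a}  FIRST[C]={b}
iter 2:
  A via A→B: +{a}
  FIRST[S]={a,b}  FIRST[A]={a,b}  FIRST[B]={a}  FIRST[C]={b}
iter 3: (stable)
  FIRST[S]={a,b}  FIRST[A]={a,b}  FIRST[B]={a}  FIRST[C]={b}

FOLLOW sets:
initialize: $ ∈ FOLLOW(S)
iter 1:
  S→S b: FOLLOW(S) ⊇ FIRST(b) = {b}; new: +{b}
  S→a C: FOLLOW(C) ⊇ FOLLOW(S) ⊇ {$,b}; new: +{$,b}
  S→b A: FOLLOW(A) ⊇ FOLLOW(S) ⊇ {$,b}; new: +{$,b}
  S→b B: FOLLOW(B) ⊇ FOLLOW(S) ⊇ {$,b}; new: +{$,b}
  S: {$,b}  A: {$,b}  B: {$,b}  C: {$,b}
iter 2: done
  S: {$,b}  A: {$,b}  B: {$,b}  C: {$,b}

FOLLOW(S) = ["$", "b"]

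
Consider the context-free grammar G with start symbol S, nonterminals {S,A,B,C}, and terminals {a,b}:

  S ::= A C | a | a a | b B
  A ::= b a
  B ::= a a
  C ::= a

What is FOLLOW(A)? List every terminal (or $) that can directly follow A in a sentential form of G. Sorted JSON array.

FIRST iteration:
round 1:
  A via A→b a: +{b}
  B via B→a a: +{a}
  C via C→a: +{a}
  S via S→A C: +{b}
  S via S→a: +{a}
  S: {a,b}  A: {b}  B: {a}  C: {a}
round 2: — fixpoint
  S: {a,b}  A: {b}  B: {a}  C: {a}

FOLLOW iteration:
initialize: $ ∈ FOLLOW(S)
iter 1:
  S→A C: FOLLOW(A) ⊇ FIRST(C) = {a}; new: +{a}
  S→A C: FOLLOW(C) ⊇ FOLLOW(S) ⊇ {$}; new: +{$}
  S→b B: FOLLOW(B) ⊇ FOLLOW(S) ⊇ {$}; new: +{$}
  FOLLOW[S]={$}  FOLLOW[A]={a}  FOLLOW[B]={$}  FOLLOW[C]={$}
iter 2: (no change)
  FOLLOW[S]={$}  FOLLOW[A]={a}  FOLLOW[B]={$}  FOLLOW[C]={$}

FOLLOW(A) = ["a"]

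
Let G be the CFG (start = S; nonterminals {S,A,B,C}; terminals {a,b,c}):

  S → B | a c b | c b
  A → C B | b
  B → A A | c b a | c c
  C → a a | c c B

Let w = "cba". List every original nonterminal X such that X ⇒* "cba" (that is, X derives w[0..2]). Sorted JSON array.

Convert to CNF:
  S -> A A | T0 T0 | T0 T1 | T0 X6 | T2 X5
  A -> C B | b
  B -> A A | T0 T0 | T0 X3
  C -> T0 X4 | T2 T2
  T0 -> c
  T1 -> b
  T2 -> a
  X3 -> T1 T2
  X4 -> T0 B
  X5 -> T0 T1
  X6 -> T1 T2

Fill CYK table bottom-up (cells [i..j] with 0 ≤ i ≤ j ≤ 2 only):
  [0..0]={T0}  "c"  orig:{}
  [1..1]={A,T1}  "b"  orig:{A}
  [2..2]={T2}  "a"  orig:{}
  [0..1]={S,X5}  "cb"  orig:{S}
  [1..2]={X3,X6}  "ba"  orig:{}
  [0..2]={B,S}  "cba"

Original NTs in T[0,2] deriving "cba": ["B", "S"]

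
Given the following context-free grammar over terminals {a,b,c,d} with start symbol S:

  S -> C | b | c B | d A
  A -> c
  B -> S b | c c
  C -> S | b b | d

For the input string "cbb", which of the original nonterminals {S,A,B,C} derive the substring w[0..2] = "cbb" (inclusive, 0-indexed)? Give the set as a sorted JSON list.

CNF form of G:
  S -> T0 T0 | T1 B | T2 A | b | d
  A -> c
  B -> S T0 | T1 T1
  C -> T0 T0 | T1 B | T2 A | b | d
  T0 -> b
  T1 -> c
  T2 -> d

CYK table (by increasing span) (cells [i..j] with 0 ≤ i ≤ j ≤ 2 only):
  [0..0]={A,T1}  "c"  orig:{A}
  [1..1]={C,S,T0}  "b"  orig:{C,S}
  [2..2]={C,S,T0}  "b"  orig:{C,S}
  [0..1]=∅  "cb"
  [1..2]={B,C,S}  "bb"
  [0..2]={C,S}  "cbb"

Original NTs in T[0,2] deriving "cbb": ["C", "S"]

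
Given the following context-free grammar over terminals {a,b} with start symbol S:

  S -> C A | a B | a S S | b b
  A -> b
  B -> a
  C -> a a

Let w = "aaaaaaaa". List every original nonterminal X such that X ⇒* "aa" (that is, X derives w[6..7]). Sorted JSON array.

CNF form of G:
  S -> C A | T0 B | T0 X2 | T1 T1
  A -> b
  B -> a
  C -> T0 T0
  T0 -> a
  T1 -> b
  X2 -> S S

CYK fill, restricted to cells inside w[6..7]:
  T[6,6] 'a' = {B,T0}  orig:{B}
  T[7,7] 'a' = {B,T0}  orig:{B}
  T[6,7] 'aa' = {C,S}

Original NTs in T[6,7] deriving "aa": ["C", "S"]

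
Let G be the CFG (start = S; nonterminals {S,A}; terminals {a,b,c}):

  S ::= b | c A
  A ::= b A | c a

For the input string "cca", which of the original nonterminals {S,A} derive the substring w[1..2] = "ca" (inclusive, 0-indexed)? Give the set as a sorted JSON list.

CNF form of G:
  S -> T1 A | b
  A -> T0 A | T1 T2
  T0 -> b
  T1 -> c
  T2 -> a

CYK fill (cells [i..j] with 1 ≤ i ≤ j ≤ 2 only):
  T[1,1] 'c' = {T1}  orig:{}
  T[2,2] 'a' = {T2}  orig:{}
  T[1,2] 'ca' = {A}

Original NTs in T[1,2] deriving "ca": ["A"]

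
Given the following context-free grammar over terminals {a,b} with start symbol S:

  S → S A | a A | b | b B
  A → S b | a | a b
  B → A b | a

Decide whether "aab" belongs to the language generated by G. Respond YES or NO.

Convert to CNF:
  S -> S A | T0 B | T1 A | b
  A -> S T0 | T1 T0 | a
  B -> A T0 | a
  T0 -> b
  T1 -> a

CYK table (by increasing span):
  [0..0]={A,B,T1}  "a"  orig:{A,B}
  [1..1]={A,B,T1}  "a"  orig:{A,B}
  [2..2]={S,T0}  "b"  orig:{S}
  [0..1]={S}  "aa"
  [1..2]={A,B}  "ab"
  [0..2]={A,S}  "aab"

S ∈ T[0,2] ⇒ YES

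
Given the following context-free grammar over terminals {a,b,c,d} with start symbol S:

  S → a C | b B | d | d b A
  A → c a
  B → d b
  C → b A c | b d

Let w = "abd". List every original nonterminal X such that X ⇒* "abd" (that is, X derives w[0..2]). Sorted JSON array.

CNF form of G:
  S -> T1 C | T2 X5 | T3 B | d
  A -> T0 T1
  B -> T2 T3
  C -> T3 T2 | T3 X4
  T0 -> c
  T1 -> a
  T2 -> d
  T3 -> b
  X4 -> A T0
  X5 -> T3 A

CYK fill — only the sub-triangle for w[0..2]:
  cell(0,0) a: {T1}  orig:{}
  cell(1,1) b: {T3}  orig:{}
  cell(2,2) d: {S,T2}  orig:{S}
  cell(0,1) ab: ∅
  cell(1,2) bd: {C}
  cell(0,2) abd: {S}

Original NTs in T[0,2] deriving "abd": ["S"]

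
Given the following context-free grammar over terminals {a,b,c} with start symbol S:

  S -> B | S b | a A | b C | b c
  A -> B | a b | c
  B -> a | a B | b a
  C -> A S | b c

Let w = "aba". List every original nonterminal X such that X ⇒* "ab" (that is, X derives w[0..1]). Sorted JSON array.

Convert to CNF:
  S -> S T1 | T0 A | T0 B | T1 C | T1 T0 | T1 T2 | a
  A -> T0 B | T0 T1 | T1 T0 | a | c
  B -> T0 B | T1 T0 | a
  C -> A S | T1 T2
  T0 -> a
  T1 -> b
  T2 -> c

Fill CYK table bottom-up (cells [i..j] with 0 ≤ i ≤ j ≤ 1 only):
  cell(0,0) a: {A,B,S,T0}  orig:{A,B,S}
  cell(1,1) b: {T1}  orig:{}
  cell(0,1) ab: {A,S}

Original NTs in T[0,1] deriving "ab": ["A", "S"]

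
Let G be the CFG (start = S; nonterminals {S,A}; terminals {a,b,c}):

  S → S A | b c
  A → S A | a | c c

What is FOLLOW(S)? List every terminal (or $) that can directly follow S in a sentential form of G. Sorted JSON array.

FIRST iteration:
pass 1:
  A via A→a: +{a}
  A via A→c c: +{c}
  S via S→b c: +{b}
  S: {b}  A: {a,c}
pass 2:
  A via A→S A: +{b}
  S: {b}  A: {a,b,c}
pass 3: (stable)
  S: {b}  A: {a,b,c}

FOLLOW iteration:
FOLLOW(S) := {$}
round 1:
  A→S A: FOLLOW(S) ⊇ FIRST(A) = {a,b,c}; new: +{a,b,c}
  S→S A: FOLLOW(A) ⊇ FOLLOW(S) ⊇ {$,a,b,c}; new: +{$,a,b,c}
  FOLLOW[S]={$,a,b,c}  FOLLOW[A]={$,a,b,c}
round 2: (stable)
  FOLLOW[S]={$,a,b,c}  FOLLOW[A]={$,a,b,c}

FOLLOW(S) = ["$", "a", "b", "c"]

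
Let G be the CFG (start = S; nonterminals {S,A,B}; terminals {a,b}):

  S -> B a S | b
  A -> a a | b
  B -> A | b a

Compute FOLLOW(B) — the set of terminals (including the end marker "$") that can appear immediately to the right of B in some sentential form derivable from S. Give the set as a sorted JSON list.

Compute FIRST by fixpoint:
[1]
  A via A→a a: +{a}
  A via A→b: +{b}
  B via B→A: +{a,b}
  S via S→B a S: +{a,b}
  S: {a,b}  A: {a,b}  B: {a,b}
[2] (no change)
  S: {a,b}  A: {a,b}  B: {a,b}

FOLLOW iteration:
seed FOLLOW(S) with $
[1]
  S→B a S: FOLLOW(B) ⊇ FIRST(a) = {a}; new: +{a}
  FOLLOW[S]={$}  FOLLOW[A]={}  FOLLOW[B]={a}
[2]
  B→A: FOLLOW(A) ⊇ FOLLOW(B) ⊇ {a}; new: +{a}
  FOLLOW[S]={$}  FOLLOW[A]={a}  FOLLOW[B]={a}
[3] — fixpoint
  FOLLOW[S]={$}  FOLLOW[A]={a}  FOLLOW[B]={a}

FOLLOW(B) = ["a"]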